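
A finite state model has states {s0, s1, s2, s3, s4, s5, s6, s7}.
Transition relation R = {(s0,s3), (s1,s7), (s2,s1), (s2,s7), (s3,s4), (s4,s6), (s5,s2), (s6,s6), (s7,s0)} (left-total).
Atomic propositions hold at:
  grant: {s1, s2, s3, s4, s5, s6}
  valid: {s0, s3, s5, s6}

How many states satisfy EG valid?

EG valid: greatest fixpoint, start Z0 = {s0, s3, s5, s6}, keep only states in Sat with some successor in Z. Z1 = {s0, s6}; Z2 = {s6}; fixed.
Sat(EG valid) = {s6}
|Sat(EG valid)| = |{s6}| = 1.

1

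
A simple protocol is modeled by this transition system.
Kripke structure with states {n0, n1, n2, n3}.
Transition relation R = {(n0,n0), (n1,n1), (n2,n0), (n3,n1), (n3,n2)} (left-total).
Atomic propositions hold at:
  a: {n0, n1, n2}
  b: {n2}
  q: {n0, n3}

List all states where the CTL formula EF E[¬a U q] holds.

Sat(¬a) = {n3}
E[¬a U q]: least fixpoint, start Z0 = Sat(q) = {n0, n3}, add states in Sat(¬a) with some successor in Z. Already a fixed point.
Sat(E[¬a U q]) = {n0, n3}
EF E[¬a U q]: least fixpoint, start Z0 = {n0, n3}, add states with some successor in Z. Z1 = {n0, n2, n3}; fixed.
Sat(EF E[¬a U q]) = {n0, n2, n3}

{n0, n2, n3}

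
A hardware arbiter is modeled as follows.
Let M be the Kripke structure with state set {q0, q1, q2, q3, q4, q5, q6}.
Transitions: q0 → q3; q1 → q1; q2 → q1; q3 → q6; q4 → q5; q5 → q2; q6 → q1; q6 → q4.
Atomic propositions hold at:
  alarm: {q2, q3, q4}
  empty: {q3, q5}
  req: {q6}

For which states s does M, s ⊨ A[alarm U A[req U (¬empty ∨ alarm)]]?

{q0, q1, q2, q3, q4, q6}

Sat(¬empty) = {q0, q1, q2, q4, q6}
Sat(¬empty ∨ alarm) = {q0, q1, q2, q3, q4, q6}
A[req U (¬empty ∨ alarm)]: least fixpoint, start Z0 = Sat((¬empty ∨ alarm)) = {q0, q1, q2, q3, q4, q6}, add states in Sat(req) with every successor in Z. Already a fixed point.
Sat(A[req U (¬empty ∨ alarm)]) = {q0, q1, q2, q3, q4, q6}
A[alarm U A[req U (¬empty ∨ alarm)]]: least fixpoint, start Z0 = Sat(A[req U (¬empty ∨ alarm)]) = {q0, q1, q2, q3, q4, q6}, add states in Sat(alarm) with every successor in Z. Already a fixed point.
Sat(A[alarm U A[req U (¬empty ∨ alarm)]]) = {q0, q1, q2, q3, q4, q6}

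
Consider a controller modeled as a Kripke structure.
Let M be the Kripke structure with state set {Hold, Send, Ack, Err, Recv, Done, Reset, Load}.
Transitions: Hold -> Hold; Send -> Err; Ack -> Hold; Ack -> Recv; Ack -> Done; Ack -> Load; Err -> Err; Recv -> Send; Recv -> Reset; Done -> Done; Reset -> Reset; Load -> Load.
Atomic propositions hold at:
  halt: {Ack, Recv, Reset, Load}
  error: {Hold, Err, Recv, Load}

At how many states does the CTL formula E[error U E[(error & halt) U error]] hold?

Sat(error & halt) = {Recv, Load}
E[(error & halt) U error]: least fixpoint, start Z0 = Sat(error) = {Hold, Err, Recv, Load}, add states in Sat(error & halt) with some successor in Z. Already a fixed point.
Sat(E[(error & halt) U error]) = {Hold, Err, Recv, Load}
E[error U E[(error & halt) U error]]: least fixpoint, start Z0 = Sat(E[(error & halt) U error]) = {Hold, Err, Recv, Load}, add states in Sat(error) with some successor in Z. Already a fixed point.
Sat(E[error U E[(error & halt) U error]]) = {Hold, Err, Recv, Load}
|Sat(E[error U E[(error & halt) U error]])| = |{Hold, Err, Recv, Load}| = 4.

4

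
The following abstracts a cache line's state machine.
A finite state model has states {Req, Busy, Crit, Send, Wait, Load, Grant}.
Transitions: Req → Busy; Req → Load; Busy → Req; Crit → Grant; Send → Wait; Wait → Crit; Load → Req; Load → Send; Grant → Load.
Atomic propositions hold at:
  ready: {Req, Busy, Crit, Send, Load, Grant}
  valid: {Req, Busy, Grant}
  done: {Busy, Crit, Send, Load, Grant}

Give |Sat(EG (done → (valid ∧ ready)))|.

Sat(valid ∧ ready) = {Req, Busy, Grant}
Sat(done → (valid ∧ ready)) = {Req, Busy, Wait, Grant}
EG (done → (valid ∧ ready)): greatest fixpoint, start Z0 = {Req, Busy, Wait, Grant}, keep only states in Sat with some successor in Z. Z1 = {Req, Busy}; fixed.
Sat(EG (done → (valid ∧ ready))) = {Req, Busy}
|Sat(EG (done → (valid ∧ ready)))| = |{Req, Busy}| = 2.

2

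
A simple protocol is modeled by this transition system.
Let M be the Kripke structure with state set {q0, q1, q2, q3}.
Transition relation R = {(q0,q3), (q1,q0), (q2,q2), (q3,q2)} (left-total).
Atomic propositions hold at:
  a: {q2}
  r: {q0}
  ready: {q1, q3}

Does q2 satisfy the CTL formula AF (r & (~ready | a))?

Sat(~ready) = {q0, q2}
Sat(~ready | a) = {q0, q2}
Sat(r & (~ready | a)) = {q0}
AF (r & (~ready | a)): least fixpoint, start Z0 = {q0}, add states with every successor in Z. Z1 = {q0, q1}; fixed.
Sat(AF (r & (~ready | a))) = {q0, q1}
q2 ∉ Sat(AF (r & (~ready | a))) = {q0, q1}, so the formula does not hold at q2.

No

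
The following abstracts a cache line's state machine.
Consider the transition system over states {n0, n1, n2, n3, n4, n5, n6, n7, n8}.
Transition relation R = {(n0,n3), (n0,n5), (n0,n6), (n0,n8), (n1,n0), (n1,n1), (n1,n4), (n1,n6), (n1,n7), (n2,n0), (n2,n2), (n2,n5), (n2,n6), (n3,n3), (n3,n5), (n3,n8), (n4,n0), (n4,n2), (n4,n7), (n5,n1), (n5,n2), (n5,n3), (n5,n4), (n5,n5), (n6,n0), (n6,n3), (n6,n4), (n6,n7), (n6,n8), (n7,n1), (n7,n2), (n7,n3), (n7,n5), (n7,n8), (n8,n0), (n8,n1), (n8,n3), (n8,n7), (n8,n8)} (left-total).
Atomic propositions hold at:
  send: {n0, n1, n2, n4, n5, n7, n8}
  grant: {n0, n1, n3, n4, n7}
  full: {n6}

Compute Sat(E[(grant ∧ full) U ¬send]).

Sat(grant ∧ full) = ∅
Sat(¬send) = {n3, n6}
E[(grant ∧ full) U ¬send]: least fixpoint, start Z0 = Sat(¬send) = {n3, n6}, add states in Sat(grant ∧ full) with some successor in Z. Already a fixed point.
Sat(E[(grant ∧ full) U ¬send]) = {n3, n6}

{n3, n6}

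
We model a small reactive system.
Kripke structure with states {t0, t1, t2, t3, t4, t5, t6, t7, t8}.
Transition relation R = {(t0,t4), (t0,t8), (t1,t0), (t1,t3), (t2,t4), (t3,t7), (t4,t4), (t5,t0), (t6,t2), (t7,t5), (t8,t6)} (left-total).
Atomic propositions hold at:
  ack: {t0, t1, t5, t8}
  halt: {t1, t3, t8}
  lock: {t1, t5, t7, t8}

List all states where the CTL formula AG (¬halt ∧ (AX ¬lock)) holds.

Sat(¬halt) = {t0, t2, t4, t5, t6, t7}
Sat(¬lock) = {t0, t2, t3, t4, t6}
Sat(AX ¬lock) = {s : every successor in {t0, t2, t3, t4, t6}} = {t1, t2, t4, t5, t6, t8}
Sat(¬halt ∧ (AX ¬lock)) = {t2, t4, t5, t6}
AG (¬halt ∧ (AX ¬lock)): greatest fixpoint, start Z0 = {t2, t4, t5, t6}, keep only states in Sat with every successor in Z. Z1 = {t2, t4, t6}; fixed.
Sat(AG (¬halt ∧ (AX ¬lock))) = {t2, t4, t6}

{t2, t4, t6}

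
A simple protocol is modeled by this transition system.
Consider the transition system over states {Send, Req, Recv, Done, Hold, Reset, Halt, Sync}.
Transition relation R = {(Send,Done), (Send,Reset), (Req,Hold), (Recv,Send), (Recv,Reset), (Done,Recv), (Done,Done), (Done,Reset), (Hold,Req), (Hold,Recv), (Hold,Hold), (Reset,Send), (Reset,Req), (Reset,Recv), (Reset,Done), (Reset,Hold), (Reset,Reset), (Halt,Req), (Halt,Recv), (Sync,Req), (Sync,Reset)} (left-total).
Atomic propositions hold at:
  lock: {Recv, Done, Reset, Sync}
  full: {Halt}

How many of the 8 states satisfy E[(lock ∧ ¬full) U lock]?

4

Sat(¬full) = {Send, Req, Recv, Done, Hold, Reset, Sync}
Sat(lock ∧ ¬full) = {Recv, Done, Reset, Sync}
E[(lock ∧ ¬full) U lock]: least fixpoint, start Z0 = Sat(lock) = {Recv, Done, Reset, Sync}, add states in Sat(lock ∧ ¬full) with some successor in Z. Already a fixed point.
Sat(E[(lock ∧ ¬full) U lock]) = {Recv, Done, Reset, Sync}
|Sat(E[(lock ∧ ¬full) U lock])| = |{Recv, Done, Reset, Sync}| = 4.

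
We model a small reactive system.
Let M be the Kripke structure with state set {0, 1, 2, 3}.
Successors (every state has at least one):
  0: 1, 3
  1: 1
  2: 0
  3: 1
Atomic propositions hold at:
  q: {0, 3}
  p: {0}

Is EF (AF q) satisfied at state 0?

AF q: least fixpoint, start Z0 = {0, 3}, add states with every successor in Z. Z1 = {0, 2, 3}; fixed.
Sat(AF q) = {0, 2, 3}
EF (AF q): least fixpoint, start Z0 = {0, 2, 3}, add states with some successor in Z. Already a fixed point.
Sat(EF (AF q)) = {0, 2, 3}
0 ∈ Sat(EF (AF q)) = {0, 2, 3}, so the formula holds at 0.

Yes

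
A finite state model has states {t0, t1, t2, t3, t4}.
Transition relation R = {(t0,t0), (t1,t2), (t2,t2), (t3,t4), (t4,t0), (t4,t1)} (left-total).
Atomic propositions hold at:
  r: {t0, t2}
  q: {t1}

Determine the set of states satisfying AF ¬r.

{t1, t3, t4}

Sat(¬r) = {t1, t3, t4}
AF ¬r: least fixpoint, start Z0 = {t1, t3, t4}, add states with every successor in Z. Already a fixed point.
Sat(AF ¬r) = {t1, t3, t4}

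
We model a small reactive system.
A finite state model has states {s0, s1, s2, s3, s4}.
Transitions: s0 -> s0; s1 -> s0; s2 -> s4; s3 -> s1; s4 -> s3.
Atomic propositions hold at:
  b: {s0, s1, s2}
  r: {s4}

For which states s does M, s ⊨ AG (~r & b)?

Sat(~r) = {s0, s1, s2, s3}
Sat(~r & b) = {s0, s1, s2}
AG (~r & b): greatest fixpoint, start Z0 = {s0, s1, s2}, keep only states in Sat with every successor in Z. Z1 = {s0, s1}; fixed.
Sat(AG (~r & b)) = {s0, s1}

{s0, s1}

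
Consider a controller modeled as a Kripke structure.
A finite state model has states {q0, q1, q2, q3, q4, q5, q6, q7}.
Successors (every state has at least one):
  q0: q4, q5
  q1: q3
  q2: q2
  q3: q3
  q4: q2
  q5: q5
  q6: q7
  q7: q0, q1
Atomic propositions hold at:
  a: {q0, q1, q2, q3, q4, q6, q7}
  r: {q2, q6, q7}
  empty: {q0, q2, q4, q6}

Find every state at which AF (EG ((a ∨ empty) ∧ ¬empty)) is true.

{q1, q3, q6, q7}

Sat(a ∨ empty) = {q0, q1, q2, q3, q4, q6, q7}
Sat(¬empty) = {q1, q3, q5, q7}
Sat((a ∨ empty) ∧ ¬empty) = {q1, q3, q7}
EG ((a ∨ empty) ∧ ¬empty): greatest fixpoint, start Z0 = {q1, q3, q7}, keep only states in Sat with some successor in Z. Already a fixed point.
Sat(EG ((a ∨ empty) ∧ ¬empty)) = {q1, q3, q7}
AF (EG ((a ∨ empty) ∧ ¬empty)): least fixpoint, start Z0 = {q1, q3, q7}, add states with every successor in Z. Z1 = {q1, q3, q6, q7}; fixed.
Sat(AF (EG ((a ∨ empty) ∧ ¬empty))) = {q1, q3, q6, q7}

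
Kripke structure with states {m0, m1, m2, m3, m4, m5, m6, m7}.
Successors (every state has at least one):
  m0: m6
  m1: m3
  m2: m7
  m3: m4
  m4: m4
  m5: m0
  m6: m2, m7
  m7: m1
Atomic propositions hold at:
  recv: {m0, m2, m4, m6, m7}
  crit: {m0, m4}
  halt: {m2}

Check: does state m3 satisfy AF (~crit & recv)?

Sat(~crit) = {m1, m2, m3, m5, m6, m7}
Sat(~crit & recv) = {m2, m6, m7}
AF (~crit & recv): least fixpoint, start Z0 = {m2, m6, m7}, add states with every successor in Z. Z1 = {m0, m2, m6, m7}; Z2 = {m0, m2, m5, m6, m7}; fixed.
Sat(AF (~crit & recv)) = {m0, m2, m5, m6, m7}
m3 ∉ Sat(AF (~crit & recv)) = {m0, m2, m5, m6, m7}, so the formula does not hold at m3.

No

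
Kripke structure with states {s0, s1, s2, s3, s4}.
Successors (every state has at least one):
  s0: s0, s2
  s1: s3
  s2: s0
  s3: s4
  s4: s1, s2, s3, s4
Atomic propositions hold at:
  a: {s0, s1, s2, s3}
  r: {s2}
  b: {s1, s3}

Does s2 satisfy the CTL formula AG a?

Yes

AG a: greatest fixpoint, start Z0 = {s0, s1, s2, s3}, keep only states in Sat with every successor in Z. Z1 = {s0, s1, s2}; Z2 = {s0, s2}; fixed.
Sat(AG a) = {s0, s2}
s2 ∈ Sat(AG a) = {s0, s2}, so the formula holds at s2.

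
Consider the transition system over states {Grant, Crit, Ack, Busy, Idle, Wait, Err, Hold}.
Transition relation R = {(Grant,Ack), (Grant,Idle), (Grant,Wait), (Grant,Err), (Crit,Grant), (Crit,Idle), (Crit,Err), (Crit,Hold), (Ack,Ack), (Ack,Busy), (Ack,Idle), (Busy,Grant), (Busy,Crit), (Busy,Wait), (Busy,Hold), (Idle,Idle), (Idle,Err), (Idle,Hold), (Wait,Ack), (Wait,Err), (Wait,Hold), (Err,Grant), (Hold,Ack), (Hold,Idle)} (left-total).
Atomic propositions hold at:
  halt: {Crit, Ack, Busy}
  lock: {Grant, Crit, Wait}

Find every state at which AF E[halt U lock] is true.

{Grant, Crit, Ack, Busy, Wait, Err}

E[halt U lock]: least fixpoint, start Z0 = Sat(lock) = {Grant, Crit, Wait}, add states in Sat(halt) with some successor in Z. Z1 = {Grant, Crit, Busy, Wait}; Z2 = {Grant, Crit, Ack, Busy, Wait}; fixed.
Sat(E[halt U lock]) = {Grant, Crit, Ack, Busy, Wait}
AF E[halt U lock]: least fixpoint, start Z0 = {Grant, Crit, Ack, Busy, Wait}, add states with every successor in Z. Z1 = {Grant, Crit, Ack, Busy, Wait, Err}; fixed.
Sat(AF E[halt U lock]) = {Grant, Crit, Ack, Busy, Wait, Err}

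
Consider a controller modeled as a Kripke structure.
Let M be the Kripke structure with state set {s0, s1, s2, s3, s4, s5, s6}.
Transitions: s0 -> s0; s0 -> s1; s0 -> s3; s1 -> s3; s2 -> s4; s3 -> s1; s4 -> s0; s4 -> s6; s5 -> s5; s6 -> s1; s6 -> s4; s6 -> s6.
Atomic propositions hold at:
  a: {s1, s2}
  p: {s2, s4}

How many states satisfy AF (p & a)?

Sat(p & a) = {s2}
AF (p & a): least fixpoint, start Z0 = {s2}, add states with every successor in Z. Already a fixed point.
Sat(AF (p & a)) = {s2}
|Sat(AF (p & a))| = |{s2}| = 1.

1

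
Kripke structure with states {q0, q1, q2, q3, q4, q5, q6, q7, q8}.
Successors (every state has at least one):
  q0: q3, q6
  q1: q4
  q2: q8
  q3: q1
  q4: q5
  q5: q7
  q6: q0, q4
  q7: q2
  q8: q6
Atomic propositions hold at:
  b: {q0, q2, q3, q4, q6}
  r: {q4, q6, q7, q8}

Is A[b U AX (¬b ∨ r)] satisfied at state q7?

Sat(¬b) = {q1, q5, q7, q8}
Sat(¬b ∨ r) = {q1, q4, q5, q6, q7, q8}
Sat(AX (¬b ∨ r)) = {s : every successor in {q1, q4, q5, q6, q7, q8}} = {q1, q2, q3, q4, q5, q8}
A[b U AX (¬b ∨ r)]: least fixpoint, start Z0 = Sat(AX (¬b ∨ r)) = {q1, q2, q3, q4, q5, q8}, add states in Sat(b) with every successor in Z. Already a fixed point.
Sat(A[b U AX (¬b ∨ r)]) = {q1, q2, q3, q4, q5, q8}
q7 ∉ Sat(A[b U AX (¬b ∨ r)]) = {q1, q2, q3, q4, q5, q8}, so the formula does not hold at q7.

No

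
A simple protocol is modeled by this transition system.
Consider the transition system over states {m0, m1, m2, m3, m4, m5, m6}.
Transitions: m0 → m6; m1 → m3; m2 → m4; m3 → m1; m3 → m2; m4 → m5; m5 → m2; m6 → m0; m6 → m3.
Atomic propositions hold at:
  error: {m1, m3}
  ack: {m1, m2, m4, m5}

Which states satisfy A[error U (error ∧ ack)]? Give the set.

{m1}

Sat(error ∧ ack) = {m1}
A[error U (error ∧ ack)]: least fixpoint, start Z0 = Sat((error ∧ ack)) = {m1}, add states in Sat(error) with every successor in Z. Already a fixed point.
Sat(A[error U (error ∧ ack)]) = {m1}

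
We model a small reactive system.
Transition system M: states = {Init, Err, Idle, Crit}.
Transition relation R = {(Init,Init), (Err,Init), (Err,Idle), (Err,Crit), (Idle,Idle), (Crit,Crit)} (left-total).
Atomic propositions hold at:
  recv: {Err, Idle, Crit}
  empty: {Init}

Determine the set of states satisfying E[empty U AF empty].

{Init}

AF empty: least fixpoint, start Z0 = {Init}, add states with every successor in Z. Already a fixed point.
Sat(AF empty) = {Init}
E[empty U AF empty]: least fixpoint, start Z0 = Sat(AF empty) = {Init}, add states in Sat(empty) with some successor in Z. Already a fixed point.
Sat(E[empty U AF empty]) = {Init}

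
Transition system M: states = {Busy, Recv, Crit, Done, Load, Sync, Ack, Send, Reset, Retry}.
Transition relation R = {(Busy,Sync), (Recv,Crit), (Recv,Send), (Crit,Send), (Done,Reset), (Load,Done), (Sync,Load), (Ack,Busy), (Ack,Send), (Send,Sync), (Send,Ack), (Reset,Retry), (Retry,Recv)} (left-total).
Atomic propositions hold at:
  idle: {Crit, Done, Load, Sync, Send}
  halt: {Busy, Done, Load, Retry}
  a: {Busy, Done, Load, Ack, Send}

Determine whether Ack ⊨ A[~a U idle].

Sat(~a) = {Recv, Crit, Sync, Reset, Retry}
A[~a U idle]: least fixpoint, start Z0 = Sat(idle) = {Crit, Done, Load, Sync, Send}, add states in Sat(~a) with every successor in Z. Z1 = {Recv, Crit, Done, Load, Sync, Send}; Z2 = {Recv, Crit, Done, Load, Sync, Send, Retry}; Z3 = {Recv, Crit, Done, Load, Sync, Send, Reset, Retry}; fixed.
Sat(A[~a U idle]) = {Recv, Crit, Done, Load, Sync, Send, Reset, Retry}
Ack ∉ Sat(A[~a U idle]) = {Recv, Crit, Done, Load, Sync, Send, Reset, Retry}, so the formula does not hold at Ack.

No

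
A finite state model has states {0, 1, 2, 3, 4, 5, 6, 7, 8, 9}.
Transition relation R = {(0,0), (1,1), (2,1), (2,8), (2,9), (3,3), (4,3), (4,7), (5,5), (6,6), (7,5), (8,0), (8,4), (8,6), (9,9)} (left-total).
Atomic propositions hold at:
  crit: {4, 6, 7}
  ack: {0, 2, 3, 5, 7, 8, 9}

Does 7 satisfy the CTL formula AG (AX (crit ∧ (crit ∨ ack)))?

Sat(crit ∨ ack) = {0, 2, 3, 4, 5, 6, 7, 8, 9}
Sat(crit ∧ (crit ∨ ack)) = {4, 6, 7}
Sat(AX (crit ∧ (crit ∨ ack))) = {s : every successor in {4, 6, 7}} = {6}
AG (AX (crit ∧ (crit ∨ ack))): greatest fixpoint, start Z0 = {6}, keep only states in Sat with every successor in Z. Already a fixed point.
Sat(AG (AX (crit ∧ (crit ∨ ack)))) = {6}
7 ∉ Sat(AG (AX (crit ∧ (crit ∨ ack)))) = {6}, so the formula does not hold at 7.

No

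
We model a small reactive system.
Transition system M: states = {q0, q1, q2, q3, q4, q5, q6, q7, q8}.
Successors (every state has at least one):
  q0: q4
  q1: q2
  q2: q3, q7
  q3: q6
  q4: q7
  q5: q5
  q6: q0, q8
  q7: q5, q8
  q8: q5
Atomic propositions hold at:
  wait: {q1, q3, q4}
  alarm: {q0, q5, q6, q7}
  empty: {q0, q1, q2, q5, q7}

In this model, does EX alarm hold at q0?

No

Sat(EX alarm) = {s : some successor in {q0, q5, q6, q7}} = {q2, q3, q4, q5, q6, q7, q8}
q0 ∉ Sat(EX alarm) = {q2, q3, q4, q5, q6, q7, q8}, so the formula does not hold at q0.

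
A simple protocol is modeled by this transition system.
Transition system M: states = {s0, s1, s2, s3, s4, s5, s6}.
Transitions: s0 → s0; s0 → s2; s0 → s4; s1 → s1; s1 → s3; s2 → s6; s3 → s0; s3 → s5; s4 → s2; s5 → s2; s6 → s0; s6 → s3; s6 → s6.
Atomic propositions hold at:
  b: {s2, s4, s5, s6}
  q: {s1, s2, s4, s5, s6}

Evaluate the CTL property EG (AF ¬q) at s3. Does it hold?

Sat(¬q) = {s0, s3}
AF ¬q: least fixpoint, start Z0 = {s0, s3}, add states with every successor in Z. Already a fixed point.
Sat(AF ¬q) = {s0, s3}
EG (AF ¬q): greatest fixpoint, start Z0 = {s0, s3}, keep only states in Sat with some successor in Z. Already a fixed point.
Sat(EG (AF ¬q)) = {s0, s3}
s3 ∈ Sat(EG (AF ¬q)) = {s0, s3}, so the formula holds at s3.

Yes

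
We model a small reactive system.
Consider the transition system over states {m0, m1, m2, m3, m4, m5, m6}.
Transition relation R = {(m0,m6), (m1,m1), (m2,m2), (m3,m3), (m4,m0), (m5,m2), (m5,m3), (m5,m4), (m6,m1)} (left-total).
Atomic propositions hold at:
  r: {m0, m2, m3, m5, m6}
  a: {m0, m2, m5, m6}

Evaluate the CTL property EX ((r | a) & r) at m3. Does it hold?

Yes

Sat(r | a) = {m0, m2, m3, m5, m6}
Sat((r | a) & r) = {m0, m2, m3, m5, m6}
Sat(EX ((r | a) & r)) = {s : some successor in {m0, m2, m3, m5, m6}} = {m0, m2, m3, m4, m5}
m3 ∈ Sat(EX ((r | a) & r)) = {m0, m2, m3, m4, m5}, so the formula holds at m3.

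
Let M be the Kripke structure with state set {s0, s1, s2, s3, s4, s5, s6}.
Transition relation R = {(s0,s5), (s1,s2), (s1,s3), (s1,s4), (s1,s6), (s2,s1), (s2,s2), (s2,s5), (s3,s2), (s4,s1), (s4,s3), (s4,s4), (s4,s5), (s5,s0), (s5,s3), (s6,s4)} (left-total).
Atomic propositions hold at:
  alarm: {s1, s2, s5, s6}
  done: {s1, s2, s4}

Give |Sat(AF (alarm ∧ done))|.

Sat(alarm ∧ done) = {s1, s2}
AF (alarm ∧ done): least fixpoint, start Z0 = {s1, s2}, add states with every successor in Z. Z1 = {s1, s2, s3}; fixed.
Sat(AF (alarm ∧ done)) = {s1, s2, s3}
|Sat(AF (alarm ∧ done))| = |{s1, s2, s3}| = 3.

3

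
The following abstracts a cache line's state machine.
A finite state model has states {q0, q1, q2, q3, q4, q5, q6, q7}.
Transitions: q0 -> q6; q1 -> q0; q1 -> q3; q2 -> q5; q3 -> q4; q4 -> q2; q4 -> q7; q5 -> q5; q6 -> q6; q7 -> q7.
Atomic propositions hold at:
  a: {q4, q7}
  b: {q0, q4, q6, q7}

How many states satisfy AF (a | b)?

6

Sat(a | b) = {q0, q4, q6, q7}
AF (a | b): least fixpoint, start Z0 = {q0, q4, q6, q7}, add states with every successor in Z. Z1 = {q0, q3, q4, q6, q7}; Z2 = {q0, q1, q3, q4, q6, q7}; fixed.
Sat(AF (a | b)) = {q0, q1, q3, q4, q6, q7}
|Sat(AF (a | b))| = |{q0, q1, q3, q4, q6, q7}| = 6.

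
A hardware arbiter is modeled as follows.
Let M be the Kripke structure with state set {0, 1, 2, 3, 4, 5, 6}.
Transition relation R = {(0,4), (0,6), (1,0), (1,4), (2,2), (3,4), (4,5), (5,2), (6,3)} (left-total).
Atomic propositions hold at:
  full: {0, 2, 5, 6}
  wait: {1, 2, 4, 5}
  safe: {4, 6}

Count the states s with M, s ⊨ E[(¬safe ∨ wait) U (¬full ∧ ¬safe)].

Sat(¬safe) = {0, 1, 2, 3, 5}
Sat(¬safe ∨ wait) = {0, 1, 2, 3, 4, 5}
Sat(¬full) = {1, 3, 4}
Sat(¬full ∧ ¬safe) = {1, 3}
E[(¬safe ∨ wait) U (¬full ∧ ¬safe)]: least fixpoint, start Z0 = Sat((¬full ∧ ¬safe)) = {1, 3}, add states in Sat(¬safe ∨ wait) with some successor in Z. Already a fixed point.
Sat(E[(¬safe ∨ wait) U (¬full ∧ ¬safe)]) = {1, 3}
|Sat(E[(¬safe ∨ wait) U (¬full ∧ ¬safe)])| = |{1, 3}| = 2.

2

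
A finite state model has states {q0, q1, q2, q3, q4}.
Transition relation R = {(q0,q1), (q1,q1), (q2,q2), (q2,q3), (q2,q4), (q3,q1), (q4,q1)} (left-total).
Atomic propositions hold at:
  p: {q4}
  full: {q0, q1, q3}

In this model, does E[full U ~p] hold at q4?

Sat(~p) = {q0, q1, q2, q3}
E[full U ~p]: least fixpoint, start Z0 = Sat(~p) = {q0, q1, q2, q3}, add states in Sat(full) with some successor in Z. Already a fixed point.
Sat(E[full U ~p]) = {q0, q1, q2, q3}
q4 ∉ Sat(E[full U ~p]) = {q0, q1, q2, q3}, so the formula does not hold at q4.

No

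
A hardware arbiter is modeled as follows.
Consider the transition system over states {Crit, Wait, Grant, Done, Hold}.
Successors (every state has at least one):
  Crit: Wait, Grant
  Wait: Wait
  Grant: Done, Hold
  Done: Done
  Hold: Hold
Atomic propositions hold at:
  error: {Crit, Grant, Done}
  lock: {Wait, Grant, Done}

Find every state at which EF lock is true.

EF lock: least fixpoint, start Z0 = {Wait, Grant, Done}, add states with some successor in Z. Z1 = {Crit, Wait, Grant, Done}; fixed.
Sat(EF lock) = {Crit, Wait, Grant, Done}

{Crit, Wait, Grant, Done}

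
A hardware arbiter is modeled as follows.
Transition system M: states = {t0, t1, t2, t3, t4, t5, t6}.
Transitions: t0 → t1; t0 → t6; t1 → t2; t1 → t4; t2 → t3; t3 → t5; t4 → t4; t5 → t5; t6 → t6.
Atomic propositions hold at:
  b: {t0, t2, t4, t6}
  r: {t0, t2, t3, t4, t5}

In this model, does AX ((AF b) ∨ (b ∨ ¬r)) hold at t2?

No

AF b: least fixpoint, start Z0 = {t0, t2, t4, t6}, add states with every successor in Z. Z1 = {t0, t1, t2, t4, t6}; fixed.
Sat(AF b) = {t0, t1, t2, t4, t6}
Sat(¬r) = {t1, t6}
Sat(b ∨ ¬r) = {t0, t1, t2, t4, t6}
Sat((AF b) ∨ (b ∨ ¬r)) = {t0, t1, t2, t4, t6}
Sat(AX ((AF b) ∨ (b ∨ ¬r))) = {s : every successor in {t0, t1, t2, t4, t6}} = {t0, t1, t4, t6}
t2 ∉ Sat(AX ((AF b) ∨ (b ∨ ¬r))) = {t0, t1, t4, t6}, so the formula does not hold at t2.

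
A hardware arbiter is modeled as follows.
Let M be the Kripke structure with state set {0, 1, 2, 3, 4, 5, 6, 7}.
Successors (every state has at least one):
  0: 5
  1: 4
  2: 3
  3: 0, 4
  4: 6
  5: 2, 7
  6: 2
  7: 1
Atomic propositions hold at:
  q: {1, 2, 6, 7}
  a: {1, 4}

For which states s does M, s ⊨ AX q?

{4, 5, 6, 7}

Sat(AX q) = {s : every successor in {1, 2, 6, 7}} = {4, 5, 6, 7}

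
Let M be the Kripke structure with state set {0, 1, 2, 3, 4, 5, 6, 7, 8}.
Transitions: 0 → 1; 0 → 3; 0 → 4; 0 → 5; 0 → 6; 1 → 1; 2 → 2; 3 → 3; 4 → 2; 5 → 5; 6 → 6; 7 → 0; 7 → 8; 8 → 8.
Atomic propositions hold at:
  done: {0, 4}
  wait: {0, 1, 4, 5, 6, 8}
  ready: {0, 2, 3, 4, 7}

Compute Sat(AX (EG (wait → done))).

Sat(wait → done) = {0, 2, 3, 4, 7}
EG (wait → done): greatest fixpoint, start Z0 = {0, 2, 3, 4, 7}, keep only states in Sat with some successor in Z. Already a fixed point.
Sat(EG (wait → done)) = {0, 2, 3, 4, 7}
Sat(AX (EG (wait → done))) = {s : every successor in {0, 2, 3, 4, 7}} = {2, 3, 4}

{2, 3, 4}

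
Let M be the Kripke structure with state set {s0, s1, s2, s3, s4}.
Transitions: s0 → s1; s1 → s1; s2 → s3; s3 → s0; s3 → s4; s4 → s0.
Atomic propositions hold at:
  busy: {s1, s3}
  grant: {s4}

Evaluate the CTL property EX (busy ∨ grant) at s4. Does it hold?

No

Sat(busy ∨ grant) = {s1, s3, s4}
Sat(EX (busy ∨ grant)) = {s : some successor in {s1, s3, s4}} = {s0, s1, s2, s3}
s4 ∉ Sat(EX (busy ∨ grant)) = {s0, s1, s2, s3}, so the formula does not hold at s4.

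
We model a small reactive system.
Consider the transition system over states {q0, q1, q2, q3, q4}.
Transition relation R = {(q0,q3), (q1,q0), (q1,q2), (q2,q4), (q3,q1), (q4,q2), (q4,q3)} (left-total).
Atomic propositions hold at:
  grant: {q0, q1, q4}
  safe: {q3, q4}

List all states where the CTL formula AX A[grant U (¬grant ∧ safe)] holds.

Sat(¬grant) = {q2, q3}
Sat(¬grant ∧ safe) = {q3}
A[grant U (¬grant ∧ safe)]: least fixpoint, start Z0 = Sat((¬grant ∧ safe)) = {q3}, add states in Sat(grant) with every successor in Z. Z1 = {q0, q3}; fixed.
Sat(A[grant U (¬grant ∧ safe)]) = {q0, q3}
Sat(AX A[grant U (¬grant ∧ safe)]) = {s : every successor in {q0, q3}} = {q0}

{q0}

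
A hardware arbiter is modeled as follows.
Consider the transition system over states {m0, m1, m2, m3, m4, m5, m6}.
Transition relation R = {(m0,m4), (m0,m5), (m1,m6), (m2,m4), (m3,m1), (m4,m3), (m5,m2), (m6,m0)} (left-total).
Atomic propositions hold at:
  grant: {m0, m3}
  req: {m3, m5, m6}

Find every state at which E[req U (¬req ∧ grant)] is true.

{m0, m6}

Sat(¬req) = {m0, m1, m2, m4}
Sat(¬req ∧ grant) = {m0}
E[req U (¬req ∧ grant)]: least fixpoint, start Z0 = Sat((¬req ∧ grant)) = {m0}, add states in Sat(req) with some successor in Z. Z1 = {m0, m6}; fixed.
Sat(E[req U (¬req ∧ grant)]) = {m0, m6}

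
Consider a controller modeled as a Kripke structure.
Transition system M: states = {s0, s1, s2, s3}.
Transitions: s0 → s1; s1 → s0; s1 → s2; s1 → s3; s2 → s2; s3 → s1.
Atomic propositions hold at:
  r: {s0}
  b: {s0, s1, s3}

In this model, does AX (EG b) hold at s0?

Yes

EG b: greatest fixpoint, start Z0 = {s0, s1, s3}, keep only states in Sat with some successor in Z. Already a fixed point.
Sat(EG b) = {s0, s1, s3}
Sat(AX (EG b)) = {s : every successor in {s0, s1, s3}} = {s0, s3}
s0 ∈ Sat(AX (EG b)) = {s0, s3}, so the formula holds at s0.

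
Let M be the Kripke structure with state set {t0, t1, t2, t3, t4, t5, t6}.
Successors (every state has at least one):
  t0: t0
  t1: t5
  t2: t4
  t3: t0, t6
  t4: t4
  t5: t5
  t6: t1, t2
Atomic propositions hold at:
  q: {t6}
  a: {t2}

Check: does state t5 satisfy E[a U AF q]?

No

AF q: least fixpoint, start Z0 = {t6}, add states with every successor in Z. Already a fixed point.
Sat(AF q) = {t6}
E[a U AF q]: least fixpoint, start Z0 = Sat(AF q) = {t6}, add states in Sat(a) with some successor in Z. Already a fixed point.
Sat(E[a U AF q]) = {t6}
t5 ∉ Sat(E[a U AF q]) = {t6}, so the formula does not hold at t5.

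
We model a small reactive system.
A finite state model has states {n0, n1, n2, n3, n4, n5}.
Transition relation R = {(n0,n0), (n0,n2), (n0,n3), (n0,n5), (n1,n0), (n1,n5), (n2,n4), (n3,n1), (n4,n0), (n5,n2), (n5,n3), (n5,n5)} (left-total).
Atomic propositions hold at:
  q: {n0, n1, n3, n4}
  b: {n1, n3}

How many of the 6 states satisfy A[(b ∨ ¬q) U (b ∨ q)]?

5

Sat(¬q) = {n2, n5}
Sat(b ∨ ¬q) = {n1, n2, n3, n5}
Sat(b ∨ q) = {n0, n1, n3, n4}
A[(b ∨ ¬q) U (b ∨ q)]: least fixpoint, start Z0 = Sat((b ∨ q)) = {n0, n1, n3, n4}, add states in Sat(b ∨ ¬q) with every successor in Z. Z1 = {n0, n1, n2, n3, n4}; fixed.
Sat(A[(b ∨ ¬q) U (b ∨ q)]) = {n0, n1, n2, n3, n4}
|Sat(A[(b ∨ ¬q) U (b ∨ q)])| = |{n0, n1, n2, n3, n4}| = 5.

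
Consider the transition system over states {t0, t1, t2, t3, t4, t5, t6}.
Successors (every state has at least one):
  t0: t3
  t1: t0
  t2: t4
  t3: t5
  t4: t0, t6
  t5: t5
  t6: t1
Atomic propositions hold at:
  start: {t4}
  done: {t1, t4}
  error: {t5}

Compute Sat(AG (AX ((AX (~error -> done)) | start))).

{t0, t3, t5}

Sat(~error) = {t0, t1, t2, t3, t4, t6}
Sat(~error -> done) = {t1, t4, t5}
Sat(AX (~error -> done)) = {s : every successor in {t1, t4, t5}} = {t2, t3, t5, t6}
Sat((AX (~error -> done)) | start) = {t2, t3, t4, t5, t6}
Sat(AX ((AX (~error -> done)) | start)) = {s : every successor in {t2, t3, t4, t5, t6}} = {t0, t2, t3, t5}
AG (AX ((AX (~error -> done)) | start)): greatest fixpoint, start Z0 = {t0, t2, t3, t5}, keep only states in Sat with every successor in Z. Z1 = {t0, t3, t5}; fixed.
Sat(AG (AX ((AX (~error -> done)) | start))) = {t0, t3, t5}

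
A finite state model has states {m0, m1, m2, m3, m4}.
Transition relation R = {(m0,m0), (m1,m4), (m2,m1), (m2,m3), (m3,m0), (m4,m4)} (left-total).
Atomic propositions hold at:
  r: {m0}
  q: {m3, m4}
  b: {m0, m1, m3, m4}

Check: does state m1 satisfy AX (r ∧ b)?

Sat(r ∧ b) = {m0}
Sat(AX (r ∧ b)) = {s : every successor in {m0}} = {m0, m3}
m1 ∉ Sat(AX (r ∧ b)) = {m0, m3}, so the formula does not hold at m1.

No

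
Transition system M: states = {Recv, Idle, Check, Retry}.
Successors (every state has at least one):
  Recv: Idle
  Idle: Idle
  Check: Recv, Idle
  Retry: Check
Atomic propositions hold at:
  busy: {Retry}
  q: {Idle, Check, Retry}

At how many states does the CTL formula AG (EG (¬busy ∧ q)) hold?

Sat(¬busy) = {Recv, Idle, Check}
Sat(¬busy ∧ q) = {Idle, Check}
EG (¬busy ∧ q): greatest fixpoint, start Z0 = {Idle, Check}, keep only states in Sat with some successor in Z. Already a fixed point.
Sat(EG (¬busy ∧ q)) = {Idle, Check}
AG (EG (¬busy ∧ q)): greatest fixpoint, start Z0 = {Idle, Check}, keep only states in Sat with every successor in Z. Z1 = {Idle}; fixed.
Sat(AG (EG (¬busy ∧ q))) = {Idle}
|Sat(AG (EG (¬busy ∧ q)))| = |{Idle}| = 1.

1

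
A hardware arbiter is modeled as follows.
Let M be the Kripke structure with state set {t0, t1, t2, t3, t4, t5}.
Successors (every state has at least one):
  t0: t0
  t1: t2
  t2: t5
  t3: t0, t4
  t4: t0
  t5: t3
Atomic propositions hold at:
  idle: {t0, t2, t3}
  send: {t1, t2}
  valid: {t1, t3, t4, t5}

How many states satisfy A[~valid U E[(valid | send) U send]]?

2

Sat(~valid) = {t0, t2}
Sat(valid | send) = {t1, t2, t3, t4, t5}
E[(valid | send) U send]: least fixpoint, start Z0 = Sat(send) = {t1, t2}, add states in Sat(valid | send) with some successor in Z. Already a fixed point.
Sat(E[(valid | send) U send]) = {t1, t2}
A[~valid U E[(valid | send) U send]]: least fixpoint, start Z0 = Sat(E[(valid | send) U send]) = {t1, t2}, add states in Sat(~valid) with every successor in Z. Already a fixed point.
Sat(A[~valid U E[(valid | send) U send]]) = {t1, t2}
|Sat(A[~valid U E[(valid | send) U send]])| = |{t1, t2}| = 2.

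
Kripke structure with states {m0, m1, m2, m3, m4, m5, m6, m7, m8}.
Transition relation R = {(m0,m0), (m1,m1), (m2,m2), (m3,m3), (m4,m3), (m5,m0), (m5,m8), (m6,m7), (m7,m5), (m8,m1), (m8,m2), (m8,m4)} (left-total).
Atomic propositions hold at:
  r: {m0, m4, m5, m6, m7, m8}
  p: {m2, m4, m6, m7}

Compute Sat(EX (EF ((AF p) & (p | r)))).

AF p: least fixpoint, start Z0 = {m2, m4, m6, m7}, add states with every successor in Z. Already a fixed point.
Sat(AF p) = {m2, m4, m6, m7}
Sat(p | r) = {m0, m2, m4, m5, m6, m7, m8}
Sat((AF p) & (p | r)) = {m2, m4, m6, m7}
EF ((AF p) & (p | r)): least fixpoint, start Z0 = {m2, m4, m6, m7}, add states with some successor in Z. Z1 = {m2, m4, m6, m7, m8}; Z2 = {m2, m4, m5, m6, m7, m8}; fixed.
Sat(EF ((AF p) & (p | r))) = {m2, m4, m5, m6, m7, m8}
Sat(EX (EF ((AF p) & (p | r)))) = {s : some successor in {m2, m4, m5, m6, m7, m8}} = {m2, m5, m6, m7, m8}

{m2, m5, m6, m7, m8}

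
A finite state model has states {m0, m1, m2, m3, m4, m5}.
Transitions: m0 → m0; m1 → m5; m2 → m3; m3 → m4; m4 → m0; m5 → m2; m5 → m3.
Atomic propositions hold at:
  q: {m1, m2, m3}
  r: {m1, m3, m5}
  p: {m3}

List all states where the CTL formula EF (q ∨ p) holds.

{m1, m2, m3, m5}

Sat(q ∨ p) = {m1, m2, m3}
EF (q ∨ p): least fixpoint, start Z0 = {m1, m2, m3}, add states with some successor in Z. Z1 = {m1, m2, m3, m5}; fixed.
Sat(EF (q ∨ p)) = {m1, m2, m3, m5}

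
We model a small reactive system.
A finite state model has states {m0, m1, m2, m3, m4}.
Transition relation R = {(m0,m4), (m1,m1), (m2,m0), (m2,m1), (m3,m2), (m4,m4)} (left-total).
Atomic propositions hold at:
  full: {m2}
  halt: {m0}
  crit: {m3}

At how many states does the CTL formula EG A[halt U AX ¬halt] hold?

Sat(¬halt) = {m1, m2, m3, m4}
Sat(AX ¬halt) = {s : every successor in {m1, m2, m3, m4}} = {m0, m1, m3, m4}
A[halt U AX ¬halt]: least fixpoint, start Z0 = Sat(AX ¬halt) = {m0, m1, m3, m4}, add states in Sat(halt) with every successor in Z. Already a fixed point.
Sat(A[halt U AX ¬halt]) = {m0, m1, m3, m4}
EG A[halt U AX ¬halt]: greatest fixpoint, start Z0 = {m0, m1, m3, m4}, keep only states in Sat with some successor in Z. Z1 = {m0, m1, m4}; fixed.
Sat(EG A[halt U AX ¬halt]) = {m0, m1, m4}
|Sat(EG A[halt U AX ¬halt])| = |{m0, m1, m4}| = 3.

3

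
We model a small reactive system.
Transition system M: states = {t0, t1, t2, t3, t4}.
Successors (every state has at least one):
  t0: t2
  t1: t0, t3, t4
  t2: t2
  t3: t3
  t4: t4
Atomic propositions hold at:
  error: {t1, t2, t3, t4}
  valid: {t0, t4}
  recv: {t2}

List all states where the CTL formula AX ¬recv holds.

Sat(¬recv) = {t0, t1, t3, t4}
Sat(AX ¬recv) = {s : every successor in {t0, t1, t3, t4}} = {t1, t3, t4}

{t1, t3, t4}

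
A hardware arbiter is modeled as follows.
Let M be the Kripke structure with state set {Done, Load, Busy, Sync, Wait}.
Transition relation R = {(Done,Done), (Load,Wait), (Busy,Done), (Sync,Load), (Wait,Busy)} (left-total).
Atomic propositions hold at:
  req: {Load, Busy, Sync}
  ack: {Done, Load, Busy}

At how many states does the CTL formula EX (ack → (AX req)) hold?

1

Sat(AX req) = {s : every successor in {Load, Busy, Sync}} = {Sync, Wait}
Sat(ack → (AX req)) = {Sync, Wait}
Sat(EX (ack → (AX req))) = {s : some successor in {Sync, Wait}} = {Load}
|Sat(EX (ack → (AX req)))| = |{Load}| = 1.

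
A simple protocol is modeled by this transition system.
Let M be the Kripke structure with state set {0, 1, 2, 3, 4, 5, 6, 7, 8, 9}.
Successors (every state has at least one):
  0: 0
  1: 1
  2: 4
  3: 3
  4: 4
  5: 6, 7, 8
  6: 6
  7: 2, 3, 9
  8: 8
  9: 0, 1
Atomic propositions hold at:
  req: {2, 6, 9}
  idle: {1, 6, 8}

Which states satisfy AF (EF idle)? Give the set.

EF idle: least fixpoint, start Z0 = {1, 6, 8}, add states with some successor in Z. Z1 = {1, 5, 6, 8, 9}; Z2 = {1, 5, 6, 7, 8, 9}; fixed.
Sat(EF idle) = {1, 5, 6, 7, 8, 9}
AF (EF idle): least fixpoint, start Z0 = {1, 5, 6, 7, 8, 9}, add states with every successor in Z. Already a fixed point.
Sat(AF (EF idle)) = {1, 5, 6, 7, 8, 9}

{1, 5, 6, 7, 8, 9}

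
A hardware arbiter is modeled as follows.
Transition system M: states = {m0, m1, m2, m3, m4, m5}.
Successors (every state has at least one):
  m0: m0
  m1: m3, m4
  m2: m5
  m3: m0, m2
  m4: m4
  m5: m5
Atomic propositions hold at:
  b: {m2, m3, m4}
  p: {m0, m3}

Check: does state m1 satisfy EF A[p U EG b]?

EG b: greatest fixpoint, start Z0 = {m2, m3, m4}, keep only states in Sat with some successor in Z. Z1 = {m3, m4}; Z2 = {m4}; fixed.
Sat(EG b) = {m4}
A[p U EG b]: least fixpoint, start Z0 = Sat(EG b) = {m4}, add states in Sat(p) with every successor in Z. Already a fixed point.
Sat(A[p U EG b]) = {m4}
EF A[p U EG b]: least fixpoint, start Z0 = {m4}, add states with some successor in Z. Z1 = {m1, m4}; fixed.
Sat(EF A[p U EG b]) = {m1, m4}
m1 ∈ Sat(EF A[p U EG b]) = {m1, m4}, so the formula holds at m1.

Yes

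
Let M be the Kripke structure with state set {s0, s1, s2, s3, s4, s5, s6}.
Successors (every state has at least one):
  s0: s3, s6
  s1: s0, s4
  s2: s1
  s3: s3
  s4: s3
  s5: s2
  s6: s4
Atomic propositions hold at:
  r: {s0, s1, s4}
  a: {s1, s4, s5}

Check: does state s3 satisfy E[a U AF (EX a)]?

Sat(EX a) = {s : some successor in {s1, s4, s5}} = {s1, s2, s6}
AF (EX a): least fixpoint, start Z0 = {s1, s2, s6}, add states with every successor in Z. Z1 = {s1, s2, s5, s6}; fixed.
Sat(AF (EX a)) = {s1, s2, s5, s6}
E[a U AF (EX a)]: least fixpoint, start Z0 = Sat(AF (EX a)) = {s1, s2, s5, s6}, add states in Sat(a) with some successor in Z. Already a fixed point.
Sat(E[a U AF (EX a)]) = {s1, s2, s5, s6}
s3 ∉ Sat(E[a U AF (EX a)]) = {s1, s2, s5, s6}, so the formula does not hold at s3.

No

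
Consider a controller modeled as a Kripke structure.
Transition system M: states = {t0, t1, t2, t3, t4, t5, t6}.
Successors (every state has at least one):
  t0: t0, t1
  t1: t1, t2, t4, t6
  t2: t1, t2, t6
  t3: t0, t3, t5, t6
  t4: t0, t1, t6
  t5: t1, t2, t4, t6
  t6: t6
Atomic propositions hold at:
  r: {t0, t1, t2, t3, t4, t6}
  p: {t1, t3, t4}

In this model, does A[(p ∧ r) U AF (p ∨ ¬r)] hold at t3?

Sat(p ∧ r) = {t1, t3, t4}
Sat(¬r) = {t5}
Sat(p ∨ ¬r) = {t1, t3, t4, t5}
AF (p ∨ ¬r): least fixpoint, start Z0 = {t1, t3, t4, t5}, add states with every successor in Z. Already a fixed point.
Sat(AF (p ∨ ¬r)) = {t1, t3, t4, t5}
A[(p ∧ r) U AF (p ∨ ¬r)]: least fixpoint, start Z0 = Sat(AF (p ∨ ¬r)) = {t1, t3, t4, t5}, add states in Sat(p ∧ r) with every successor in Z. Already a fixed point.
Sat(A[(p ∧ r) U AF (p ∨ ¬r)]) = {t1, t3, t4, t5}
t3 ∈ Sat(A[(p ∧ r) U AF (p ∨ ¬r)]) = {t1, t3, t4, t5}, so the formula holds at t3.

Yes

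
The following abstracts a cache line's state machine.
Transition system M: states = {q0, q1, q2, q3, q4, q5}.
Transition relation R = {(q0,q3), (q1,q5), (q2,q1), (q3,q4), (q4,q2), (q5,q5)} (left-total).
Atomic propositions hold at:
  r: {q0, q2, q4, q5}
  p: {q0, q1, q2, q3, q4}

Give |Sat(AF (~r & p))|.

5

Sat(~r) = {q1, q3}
Sat(~r & p) = {q1, q3}
AF (~r & p): least fixpoint, start Z0 = {q1, q3}, add states with every successor in Z. Z1 = {q0, q1, q2, q3}; Z2 = {q0, q1, q2, q3, q4}; fixed.
Sat(AF (~r & p)) = {q0, q1, q2, q3, q4}
|Sat(AF (~r & p))| = |{q0, q1, q2, q3, q4}| = 5.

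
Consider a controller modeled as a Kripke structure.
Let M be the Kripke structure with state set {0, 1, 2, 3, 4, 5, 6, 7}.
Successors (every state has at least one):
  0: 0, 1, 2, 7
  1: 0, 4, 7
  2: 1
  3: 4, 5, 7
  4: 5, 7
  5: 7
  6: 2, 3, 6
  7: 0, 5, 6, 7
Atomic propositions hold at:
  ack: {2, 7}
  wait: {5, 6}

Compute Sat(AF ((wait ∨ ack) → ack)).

{0, 1, 2, 3, 4, 5, 7}

Sat(wait ∨ ack) = {2, 5, 6, 7}
Sat((wait ∨ ack) → ack) = {0, 1, 2, 3, 4, 7}
AF ((wait ∨ ack) → ack): least fixpoint, start Z0 = {0, 1, 2, 3, 4, 7}, add states with every successor in Z. Z1 = {0, 1, 2, 3, 4, 5, 7}; fixed.
Sat(AF ((wait ∨ ack) → ack)) = {0, 1, 2, 3, 4, 5, 7}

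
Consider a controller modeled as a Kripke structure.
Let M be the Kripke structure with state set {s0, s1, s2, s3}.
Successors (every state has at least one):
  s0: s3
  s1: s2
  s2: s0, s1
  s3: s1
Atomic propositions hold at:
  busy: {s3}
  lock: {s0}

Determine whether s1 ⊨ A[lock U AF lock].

AF lock: least fixpoint, start Z0 = {s0}, add states with every successor in Z. Already a fixed point.
Sat(AF lock) = {s0}
A[lock U AF lock]: least fixpoint, start Z0 = Sat(AF lock) = {s0}, add states in Sat(lock) with every successor in Z. Already a fixed point.
Sat(A[lock U AF lock]) = {s0}
s1 ∉ Sat(A[lock U AF lock]) = {s0}, so the formula does not hold at s1.

No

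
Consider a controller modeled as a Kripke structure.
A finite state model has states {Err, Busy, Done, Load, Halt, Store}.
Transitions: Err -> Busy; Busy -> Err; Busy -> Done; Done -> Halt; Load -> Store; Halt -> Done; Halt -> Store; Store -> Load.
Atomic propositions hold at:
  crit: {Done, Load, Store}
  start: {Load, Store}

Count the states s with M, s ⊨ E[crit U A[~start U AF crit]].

Sat(~start) = {Err, Busy, Done, Halt}
AF crit: least fixpoint, start Z0 = {Done, Load, Store}, add states with every successor in Z. Z1 = {Done, Load, Halt, Store}; fixed.
Sat(AF crit) = {Done, Load, Halt, Store}
A[~start U AF crit]: least fixpoint, start Z0 = Sat(AF crit) = {Done, Load, Halt, Store}, add states in Sat(~start) with every successor in Z. Already a fixed point.
Sat(A[~start U AF crit]) = {Done, Load, Halt, Store}
E[crit U A[~start U AF crit]]: least fixpoint, start Z0 = Sat(A[~start U AF crit]) = {Done, Load, Halt, Store}, add states in Sat(crit) with some successor in Z. Already a fixed point.
Sat(E[crit U A[~start U AF crit]]) = {Done, Load, Halt, Store}
|Sat(E[crit U A[~start U AF crit]])| = |{Done, Load, Halt, Store}| = 4.

4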